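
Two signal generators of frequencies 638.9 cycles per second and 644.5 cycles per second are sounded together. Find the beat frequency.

f_beat = |f₁ − f₂|.
|638.9 − 644.5| = 5.6 Hz.

5.6 Hz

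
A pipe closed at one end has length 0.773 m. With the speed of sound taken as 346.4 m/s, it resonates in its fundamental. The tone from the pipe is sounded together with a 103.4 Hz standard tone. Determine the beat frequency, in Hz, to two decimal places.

8.63 Hz

Closed pipe (odd harmonics): f_n = n·v/(4L) = 1·346.4/(4·0.773) = 112.0310 Hz.
f_beat = |112.0310 − 103.4| = 8.63 Hz.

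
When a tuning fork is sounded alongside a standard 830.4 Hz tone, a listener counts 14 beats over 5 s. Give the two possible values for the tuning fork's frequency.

827.6 Hz or 833.2 Hz

Beat frequency = 14/5 = 2.8 Hz.
|f − 830.4| = 2.8, so f = 830.4 ± 2.8.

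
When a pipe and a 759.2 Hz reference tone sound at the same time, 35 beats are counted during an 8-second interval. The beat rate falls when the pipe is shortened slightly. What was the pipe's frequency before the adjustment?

Beat frequency = 35/8 = 4.375 Hz.
|f − 759.2| = 4.375, so the pipe was at either 754.825 Hz or 763.575 Hz.
A shorter pipe has a higher fundamental; the adjustment raises the pipe's frequency.
The beat rate fell, so the adjustment moved the pipe toward 759.2 Hz — it must have started below the reference.

754.825 Hz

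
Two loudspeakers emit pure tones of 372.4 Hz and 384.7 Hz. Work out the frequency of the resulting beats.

f_beat = |f₁ − f₂|.
|372.4 − 384.7| = 12.3 Hz.

12.3 Hz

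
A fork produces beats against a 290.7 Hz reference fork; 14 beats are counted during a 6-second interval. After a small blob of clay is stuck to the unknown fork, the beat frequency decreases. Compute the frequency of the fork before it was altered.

293.0333 Hz

Beat frequency = 14/6 = 2.3333 Hz.
|f − 290.7| = 2.3333, so the fork was at either 288.3667 Hz or 293.0333 Hz.
Adding mass to a fork lowers its frequency; the adjustment lowers the fork's frequency.
The beat rate fell, so the adjustment moved the fork toward 290.7 Hz — it must have started above the reference.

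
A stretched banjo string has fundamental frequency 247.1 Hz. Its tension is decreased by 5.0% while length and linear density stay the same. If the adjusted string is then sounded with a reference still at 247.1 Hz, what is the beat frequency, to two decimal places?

6.26 Hz

For a string, f ∝ √T, so the new frequency is 247.1·√0.950 = 240.8433 Hz.
f_beat = |240.8433 − 247.1| = 6.26 Hz.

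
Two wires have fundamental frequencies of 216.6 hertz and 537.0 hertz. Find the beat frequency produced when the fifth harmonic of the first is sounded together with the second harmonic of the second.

9.0 Hz

Fifth harmonic of the first: 5·216.6 = 1083.0 Hz.
Second harmonic of the second: 2·537.0 = 1074.0 Hz.
f_beat = |1083.0 − 1074.0| = 9.0 Hz.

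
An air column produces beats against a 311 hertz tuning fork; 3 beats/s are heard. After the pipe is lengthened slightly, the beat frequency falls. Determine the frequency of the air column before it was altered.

314 Hz

|f − 311| = 3, so the air column was at either 308 Hz or 314 Hz.
A longer pipe has a lower fundamental; the adjustment lowers the air column's frequency.
The beat rate fell, so the adjustment moved the air column toward 311 Hz — it must have started above the reference.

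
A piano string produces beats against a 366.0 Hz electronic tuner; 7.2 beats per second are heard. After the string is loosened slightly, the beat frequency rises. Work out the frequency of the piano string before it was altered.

358.8 Hz

|f − 366.0| = 7.2, so the piano string was at either 358.8 Hz or 373.2 Hz.
Reducing tension lowers a string's frequency; the adjustment lowers the piano string's frequency.
The beat rate rose, so the adjustment moved the piano string further from 366.0 Hz — it was already below the reference.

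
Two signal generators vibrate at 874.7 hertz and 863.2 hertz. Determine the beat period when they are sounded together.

0.087 s

f_beat = |874.7 − 863.2| = 11.5 Hz.
Beat period T = 1 / f_beat = 1 / 11.5 s.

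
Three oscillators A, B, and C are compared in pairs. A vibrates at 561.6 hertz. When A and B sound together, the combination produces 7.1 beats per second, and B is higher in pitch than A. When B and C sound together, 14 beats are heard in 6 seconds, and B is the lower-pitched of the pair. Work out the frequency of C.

571.0333 Hz

B is above A, so f_B = 561.6 + 7.1 = 568.7 Hz.
B–C: Beat frequency = 14/6 = 2.3333 Hz.
C is above B, so f_C = 568.7 + 2.3333 = 571.0333 Hz.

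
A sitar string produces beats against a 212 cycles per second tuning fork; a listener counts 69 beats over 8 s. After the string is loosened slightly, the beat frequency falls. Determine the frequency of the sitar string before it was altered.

220.625 Hz

Beat frequency = 69/8 = 8.625 Hz.
|f − 212| = 8.625, so the sitar string was at either 203.375 Hz or 220.625 Hz.
Reducing tension lowers a string's frequency; the adjustment lowers the sitar string's frequency.
The beat rate fell, so the adjustment moved the sitar string toward 212 Hz — it must have started above the reference.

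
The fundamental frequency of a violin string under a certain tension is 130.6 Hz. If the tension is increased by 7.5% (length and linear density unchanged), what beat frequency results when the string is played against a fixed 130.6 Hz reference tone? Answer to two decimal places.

4.81 Hz

For a string, f ∝ √T, so the new frequency is 130.6·√1.075 = 135.4090 Hz.
f_beat = |135.4090 − 130.6| = 4.81 Hz.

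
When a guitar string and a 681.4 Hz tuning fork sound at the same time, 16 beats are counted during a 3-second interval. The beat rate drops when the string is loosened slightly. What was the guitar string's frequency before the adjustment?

686.7333 Hz

Beat frequency = 16/3 = 5.3333 Hz.
|f − 681.4| = 5.3333, so the guitar string was at either 676.0667 Hz or 686.7333 Hz.
Reducing tension lowers a string's frequency; the adjustment lowers the guitar string's frequency.
The beat rate fell, so the adjustment moved the guitar string toward 681.4 Hz — it must have started above the reference.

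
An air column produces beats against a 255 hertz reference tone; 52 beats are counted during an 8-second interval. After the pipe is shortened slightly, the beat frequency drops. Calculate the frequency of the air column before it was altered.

248.5 Hz

Beat frequency = 52/8 = 6.5 Hz.
|f − 255| = 6.5, so the air column was at either 248.5 Hz or 261.5 Hz.
A shorter pipe has a higher fundamental; the adjustment raises the air column's frequency.
The beat rate fell, so the adjustment moved the air column toward 255 Hz — it must have started below the reference.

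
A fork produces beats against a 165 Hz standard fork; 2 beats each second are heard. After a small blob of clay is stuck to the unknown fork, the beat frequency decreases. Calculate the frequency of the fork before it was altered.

|f − 165| = 2, so the fork was at either 163 Hz or 167 Hz.
Adding mass to a fork lowers its frequency; the adjustment lowers the fork's frequency.
The beat rate fell, so the adjustment moved the fork toward 165 Hz — it must have started above the reference.

167 Hz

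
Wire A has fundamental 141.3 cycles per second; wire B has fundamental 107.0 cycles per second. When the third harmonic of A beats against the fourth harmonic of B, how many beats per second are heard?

4.1 Hz

Third harmonic of the first: 3·141.3 = 423.9 Hz.
Fourth harmonic of the second: 4·107.0 = 428.0 Hz.
f_beat = |423.9 − 428.0| = 4.1 Hz.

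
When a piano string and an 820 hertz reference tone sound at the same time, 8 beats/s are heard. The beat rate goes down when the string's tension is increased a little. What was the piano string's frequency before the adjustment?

|f − 820| = 8, so the piano string was at either 812 Hz or 828 Hz.
Higher tension means higher frequency; the adjustment raises the piano string's frequency.
The beat rate fell, so the adjustment moved the piano string toward 820 Hz — it must have started below the reference.

812 Hz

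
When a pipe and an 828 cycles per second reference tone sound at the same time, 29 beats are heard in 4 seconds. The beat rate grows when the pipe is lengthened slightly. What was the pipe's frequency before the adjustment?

Beat frequency = 29/4 = 7.25 Hz.
|f − 828| = 7.25, so the pipe was at either 820.75 Hz or 835.25 Hz.
A longer pipe has a lower fundamental; the adjustment lowers the pipe's frequency.
The beat rate rose, so the adjustment moved the pipe further from 828 Hz — it was already below the reference.

820.75 Hz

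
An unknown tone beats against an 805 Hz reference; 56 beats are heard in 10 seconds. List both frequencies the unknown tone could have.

799.4 Hz or 810.6 Hz

Beat frequency = 56/10 = 5.6 Hz.
|f − 805| = 5.6, so f = 805 ± 5.6.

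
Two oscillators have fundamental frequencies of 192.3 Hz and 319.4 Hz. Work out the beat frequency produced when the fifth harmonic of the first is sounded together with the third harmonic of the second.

3.3 Hz

Fifth harmonic of the first: 5·192.3 = 961.5 Hz.
Third harmonic of the second: 3·319.4 = 958.2 Hz.
f_beat = |961.5 − 958.2| = 3.3 Hz.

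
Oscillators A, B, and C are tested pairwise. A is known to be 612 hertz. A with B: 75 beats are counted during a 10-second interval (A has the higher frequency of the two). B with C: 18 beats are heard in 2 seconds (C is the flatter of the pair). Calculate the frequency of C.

A–B: Beat frequency = 75/10 = 7.5 Hz.
B is below A, so f_B = 612 − 7.5 = 604.5 Hz.
B–C: Beat frequency = 18/2 = 9 Hz.
C is below B, so f_C = 604.5 − 9 = 595.5 Hz.

595.5 Hz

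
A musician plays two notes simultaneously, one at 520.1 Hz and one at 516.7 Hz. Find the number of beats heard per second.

The beat frequency equals the magnitude of the frequency difference.
|520.1 − 516.7| = 3.4 Hz.

3.4 Hz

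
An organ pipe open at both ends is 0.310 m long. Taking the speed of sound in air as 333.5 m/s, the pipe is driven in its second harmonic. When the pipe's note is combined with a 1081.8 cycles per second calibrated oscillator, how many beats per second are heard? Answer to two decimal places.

5.99 Hz

Open pipe: f_n = n·v/(2L) = 2·333.5/(2·0.310) = 1075.8065 Hz.
f_beat = |1075.8065 − 1081.8| = 5.99 Hz.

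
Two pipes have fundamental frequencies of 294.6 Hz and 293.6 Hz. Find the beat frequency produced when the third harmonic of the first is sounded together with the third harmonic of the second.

Third harmonic of the first: 3·294.6 = 883.8 Hz.
Third harmonic of the second: 3·293.6 = 880.8 Hz.
f_beat = |883.8 − 880.8| = 3.0 Hz.

3.0 Hz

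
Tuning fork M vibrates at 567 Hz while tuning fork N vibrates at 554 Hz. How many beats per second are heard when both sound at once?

Beats arise from superposition of two nearby frequencies; the beat rate is |f₁ − f₂|.
|567 − 554| = 13 Hz.

13 Hz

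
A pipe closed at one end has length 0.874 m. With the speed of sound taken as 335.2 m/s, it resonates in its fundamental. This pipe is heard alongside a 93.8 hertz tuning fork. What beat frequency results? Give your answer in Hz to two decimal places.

Closed pipe (odd harmonics): f_n = n·v/(4L) = 1·335.2/(4·0.874) = 95.8810 Hz.
f_beat = |95.8810 − 93.8| = 2.08 Hz.

2.08 Hz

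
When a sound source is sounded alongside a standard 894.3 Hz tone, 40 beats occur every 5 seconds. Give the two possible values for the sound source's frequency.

886.3 Hz or 902.3 Hz

Beat frequency = 40/5 = 8 Hz.
|f − 894.3| = 8, so f = 894.3 ± 8.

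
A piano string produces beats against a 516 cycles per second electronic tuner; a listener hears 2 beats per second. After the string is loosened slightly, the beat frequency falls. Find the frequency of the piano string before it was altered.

518 Hz

|f − 516| = 2, so the piano string was at either 514 Hz or 518 Hz.
Reducing tension lowers a string's frequency; the adjustment lowers the piano string's frequency.
The beat rate fell, so the adjustment moved the piano string toward 516 Hz — it must have started above the reference.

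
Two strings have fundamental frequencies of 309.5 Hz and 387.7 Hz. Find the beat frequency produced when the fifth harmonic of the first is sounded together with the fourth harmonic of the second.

Fifth harmonic of the first: 5·309.5 = 1547.5 Hz.
Fourth harmonic of the second: 4·387.7 = 1550.8 Hz.
f_beat = |1547.5 − 1550.8| = 3.3 Hz.

3.3 Hz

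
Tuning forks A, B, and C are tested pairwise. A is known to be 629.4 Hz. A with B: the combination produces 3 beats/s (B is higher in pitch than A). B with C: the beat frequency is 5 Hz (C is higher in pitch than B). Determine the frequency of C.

B is above A, so f_B = 629.4 + 3 = 632.4 Hz.
C is above B, so f_C = 632.4 + 5 = 637.4 Hz.

637.4 Hz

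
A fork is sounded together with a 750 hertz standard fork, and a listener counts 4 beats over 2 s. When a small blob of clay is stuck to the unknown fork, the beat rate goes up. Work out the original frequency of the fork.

Beat frequency = 4/2 = 2 Hz.
|f − 750| = 2, so the fork was at either 748 Hz or 752 Hz.
Adding mass to a fork lowers its frequency; the adjustment lowers the fork's frequency.
The beat rate rose, so the adjustment moved the fork further from 750 Hz — it was already below the reference.

748 Hz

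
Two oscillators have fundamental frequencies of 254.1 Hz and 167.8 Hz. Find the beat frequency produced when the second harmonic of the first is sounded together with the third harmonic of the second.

4.8 Hz

Second harmonic of the first: 2·254.1 = 508.2 Hz.
Third harmonic of the second: 3·167.8 = 503.4 Hz.
f_beat = |508.2 − 503.4| = 4.8 Hz.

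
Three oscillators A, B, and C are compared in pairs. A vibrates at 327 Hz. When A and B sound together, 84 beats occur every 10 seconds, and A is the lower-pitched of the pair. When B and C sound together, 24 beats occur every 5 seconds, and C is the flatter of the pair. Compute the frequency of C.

A–B: Beat frequency = 84/10 = 8.4 Hz.
B is above A, so f_B = 327 + 8.4 = 335.4 Hz.
B–C: Beat frequency = 24/5 = 4.8 Hz.
C is below B, so f_C = 335.4 − 4.8 = 330.6 Hz.

330.6 Hz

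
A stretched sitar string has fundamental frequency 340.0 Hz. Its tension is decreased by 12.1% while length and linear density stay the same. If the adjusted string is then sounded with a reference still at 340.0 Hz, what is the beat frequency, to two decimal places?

21.23 Hz

For a string, f ∝ √T, so the new frequency is 340.0·√0.879 = 318.7670 Hz.
f_beat = |318.7670 − 340.0| = 21.23 Hz.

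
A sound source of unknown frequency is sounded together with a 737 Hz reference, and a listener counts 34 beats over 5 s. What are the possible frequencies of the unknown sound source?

730.2 Hz or 743.8 Hz

Beat frequency = 34/5 = 6.8 Hz.
|f − 737| = 6.8, so f = 737 ± 6.8.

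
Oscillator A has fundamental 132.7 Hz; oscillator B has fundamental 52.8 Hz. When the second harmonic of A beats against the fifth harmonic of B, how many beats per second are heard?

1.4 Hz

Second harmonic of the first: 2·132.7 = 265.4 Hz.
Fifth harmonic of the second: 5·52.8 = 264.0 Hz.
f_beat = |265.4 − 264.0| = 1.4 Hz.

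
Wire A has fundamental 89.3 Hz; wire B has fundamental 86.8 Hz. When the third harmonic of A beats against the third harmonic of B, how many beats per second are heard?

7.5 Hz

Third harmonic of the first: 3·89.3 = 267.9 Hz.
Third harmonic of the second: 3·86.8 = 260.4 Hz.
f_beat = |267.9 − 260.4| = 7.5 Hz.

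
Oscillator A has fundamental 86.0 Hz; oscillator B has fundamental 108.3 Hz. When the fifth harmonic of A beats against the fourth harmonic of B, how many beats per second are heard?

3.2 Hz

Fifth harmonic of the first: 5·86.0 = 430.0 Hz.
Fourth harmonic of the second: 4·108.3 = 433.2 Hz.
f_beat = |430.0 − 433.2| = 3.2 Hz.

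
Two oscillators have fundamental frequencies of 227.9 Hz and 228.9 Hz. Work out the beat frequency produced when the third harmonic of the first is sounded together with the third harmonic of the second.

Third harmonic of the first: 3·227.9 = 683.7 Hz.
Third harmonic of the second: 3·228.9 = 686.7 Hz.
f_beat = |683.7 − 686.7| = 3.0 Hz.

3.0 Hz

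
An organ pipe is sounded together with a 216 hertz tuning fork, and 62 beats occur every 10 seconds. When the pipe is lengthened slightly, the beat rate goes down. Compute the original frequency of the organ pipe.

222.2 Hz

Beat frequency = 62/10 = 6.2 Hz.
|f − 216| = 6.2, so the organ pipe was at either 209.8 Hz or 222.2 Hz.
A longer pipe has a lower fundamental; the adjustment lowers the organ pipe's frequency.
The beat rate fell, so the adjustment moved the organ pipe toward 216 Hz — it must have started above the reference.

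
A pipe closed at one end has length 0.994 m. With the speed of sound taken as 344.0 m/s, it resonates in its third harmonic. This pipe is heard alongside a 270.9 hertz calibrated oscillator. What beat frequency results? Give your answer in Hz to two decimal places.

11.34 Hz

Closed pipe (odd harmonics): f_n = n·v/(4L) = 3·344.0/(4·0.994) = 259.5573 Hz.
f_beat = |259.5573 − 270.9| = 11.34 Hz.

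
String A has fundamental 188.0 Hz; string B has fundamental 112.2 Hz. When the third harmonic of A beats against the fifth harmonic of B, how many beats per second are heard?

Third harmonic of the first: 3·188.0 = 564.0 Hz.
Fifth harmonic of the second: 5·112.2 = 561.0 Hz.
f_beat = |564.0 − 561.0| = 3.0 Hz.

3.0 Hz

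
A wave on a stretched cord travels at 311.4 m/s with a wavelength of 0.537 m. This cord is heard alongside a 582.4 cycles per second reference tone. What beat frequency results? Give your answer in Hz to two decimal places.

2.51 Hz

Source frequency f = v/λ = 311.4/0.537 = 579.8883 Hz.
f_beat = |579.8883 − 582.4| = 2.51 Hz.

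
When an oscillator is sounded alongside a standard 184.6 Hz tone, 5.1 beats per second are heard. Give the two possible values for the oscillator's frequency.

|f − 184.6| = 5.1, so f = 184.6 ± 5.1.

179.5 Hz or 189.7 Hz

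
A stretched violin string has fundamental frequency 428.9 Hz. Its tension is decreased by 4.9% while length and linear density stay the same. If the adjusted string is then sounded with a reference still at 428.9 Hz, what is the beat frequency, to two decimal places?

For a string, f ∝ √T, so the new frequency is 428.9·√0.951 = 418.2600 Hz.
f_beat = |418.2600 − 428.9| = 10.64 Hz.

10.64 Hz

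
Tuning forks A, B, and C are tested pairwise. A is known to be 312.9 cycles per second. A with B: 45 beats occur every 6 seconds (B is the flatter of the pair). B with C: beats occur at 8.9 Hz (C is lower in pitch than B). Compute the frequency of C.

A–B: Beat frequency = 45/6 = 7.5 Hz.
B is below A, so f_B = 312.9 − 7.5 = 305.4 Hz.
C is below B, so f_C = 305.4 − 8.9 = 296.5 Hz.

296.5 Hz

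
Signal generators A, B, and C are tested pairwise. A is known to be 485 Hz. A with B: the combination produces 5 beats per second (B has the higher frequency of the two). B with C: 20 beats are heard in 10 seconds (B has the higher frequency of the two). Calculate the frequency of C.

B is above A, so f_B = 485 + 5 = 490 Hz.
B–C: Beat frequency = 20/10 = 2 Hz.
C is below B, so f_C = 490 − 2 = 488 Hz.

488 Hz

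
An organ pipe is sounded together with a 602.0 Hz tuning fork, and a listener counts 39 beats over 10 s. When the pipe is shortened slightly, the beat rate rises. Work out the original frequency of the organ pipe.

Beat frequency = 39/10 = 3.9 Hz.
|f − 602.0| = 3.9, so the organ pipe was at either 598.1 Hz or 605.9 Hz.
A shorter pipe has a higher fundamental; the adjustment raises the organ pipe's frequency.
The beat rate rose, so the adjustment moved the organ pipe further from 602.0 Hz — it was already above the reference.

605.9 Hz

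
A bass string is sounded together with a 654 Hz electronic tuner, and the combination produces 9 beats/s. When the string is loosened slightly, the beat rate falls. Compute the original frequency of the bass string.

663 Hz

|f − 654| = 9, so the bass string was at either 645 Hz or 663 Hz.
Reducing tension lowers a string's frequency; the adjustment lowers the bass string's frequency.
The beat rate fell, so the adjustment moved the bass string toward 654 Hz — it must have started above the reference.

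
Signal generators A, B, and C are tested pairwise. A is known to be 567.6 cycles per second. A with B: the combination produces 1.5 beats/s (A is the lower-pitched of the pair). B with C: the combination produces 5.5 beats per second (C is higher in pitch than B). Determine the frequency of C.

B is above A, so f_B = 567.6 + 1.5 = 569.1 Hz.
C is above B, so f_C = 569.1 + 5.5 = 574.6 Hz.

574.6 Hz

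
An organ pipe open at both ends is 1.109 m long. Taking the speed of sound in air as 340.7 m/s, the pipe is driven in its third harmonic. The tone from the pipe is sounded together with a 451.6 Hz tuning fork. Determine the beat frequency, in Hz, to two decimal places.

9.22 Hz

Open pipe: f_n = n·v/(2L) = 3·340.7/(2·1.109) = 460.8206 Hz.
f_beat = |460.8206 − 451.6| = 9.22 Hz.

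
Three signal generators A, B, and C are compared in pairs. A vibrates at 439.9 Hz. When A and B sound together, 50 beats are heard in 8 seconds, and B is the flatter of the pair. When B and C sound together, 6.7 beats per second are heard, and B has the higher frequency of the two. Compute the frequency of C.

426.95 Hz

A–B: Beat frequency = 50/8 = 6.25 Hz.
B is below A, so f_B = 439.9 − 6.25 = 433.65 Hz.
C is below B, so f_C = 433.65 − 6.7 = 426.95 Hz.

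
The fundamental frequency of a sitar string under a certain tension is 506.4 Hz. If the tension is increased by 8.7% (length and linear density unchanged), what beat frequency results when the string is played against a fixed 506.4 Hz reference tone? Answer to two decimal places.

21.57 Hz

For a string, f ∝ √T, so the new frequency is 506.4·√1.087 = 527.9691 Hz.
f_beat = |527.9691 − 506.4| = 21.57 Hz.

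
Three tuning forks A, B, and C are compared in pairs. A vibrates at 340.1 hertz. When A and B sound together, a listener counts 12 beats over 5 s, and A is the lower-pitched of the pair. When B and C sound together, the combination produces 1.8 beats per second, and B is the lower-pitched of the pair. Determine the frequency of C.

344.3 Hz

A–B: Beat frequency = 12/5 = 2.4 Hz.
B is above A, so f_B = 340.1 + 2.4 = 342.5 Hz.
C is above B, so f_C = 342.5 + 1.8 = 344.3 Hz.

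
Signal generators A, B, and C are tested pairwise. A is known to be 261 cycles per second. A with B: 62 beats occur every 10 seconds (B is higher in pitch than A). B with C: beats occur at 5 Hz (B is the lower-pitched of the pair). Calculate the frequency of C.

A–B: Beat frequency = 62/10 = 6.2 Hz.
B is above A, so f_B = 261 + 6.2 = 267.2 Hz.
C is above B, so f_C = 267.2 + 5 = 272.2 Hz.

272.2 Hz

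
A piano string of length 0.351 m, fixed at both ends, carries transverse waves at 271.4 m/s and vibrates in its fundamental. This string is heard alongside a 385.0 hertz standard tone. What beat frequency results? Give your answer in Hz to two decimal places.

For a string fixed at both ends, f_n = n·v/(2L) = 1·271.4/(2·0.351) = 386.6097 Hz.
f_beat = |386.6097 − 385.0| = 1.61 Hz.

1.61 Hz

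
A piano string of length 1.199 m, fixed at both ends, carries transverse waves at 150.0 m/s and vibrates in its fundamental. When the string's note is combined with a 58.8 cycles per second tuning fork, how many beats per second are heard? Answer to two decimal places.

3.75 Hz

For a string fixed at both ends, f_n = n·v/(2L) = 1·150.0/(2·1.199) = 62.5521 Hz.
f_beat = |62.5521 − 58.8| = 3.75 Hz.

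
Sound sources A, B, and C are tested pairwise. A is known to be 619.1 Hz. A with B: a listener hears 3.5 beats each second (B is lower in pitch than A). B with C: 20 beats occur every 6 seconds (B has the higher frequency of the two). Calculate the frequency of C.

B is below A, so f_B = 619.1 − 3.5 = 615.6 Hz.
B–C: Beat frequency = 20/6 = 3.3333 Hz.
C is below B, so f_C = 615.6 − 3.3333 = 612.2667 Hz.

612.2667 Hz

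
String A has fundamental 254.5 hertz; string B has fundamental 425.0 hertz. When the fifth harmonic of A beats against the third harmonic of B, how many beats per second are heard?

Fifth harmonic of the first: 5·254.5 = 1272.5 Hz.
Third harmonic of the second: 3·425.0 = 1275.0 Hz.
f_beat = |1272.5 − 1275.0| = 2.5 Hz.

2.5 Hz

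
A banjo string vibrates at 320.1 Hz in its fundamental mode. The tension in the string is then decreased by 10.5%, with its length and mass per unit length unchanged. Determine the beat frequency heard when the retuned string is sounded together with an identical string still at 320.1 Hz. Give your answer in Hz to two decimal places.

17.27 Hz

For a string, f ∝ √T, so the new frequency is 320.1·√0.895 = 302.8288 Hz.
f_beat = |302.8288 − 320.1| = 17.27 Hz.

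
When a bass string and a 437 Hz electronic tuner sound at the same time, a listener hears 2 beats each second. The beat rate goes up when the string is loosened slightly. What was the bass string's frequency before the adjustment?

435 Hz

|f − 437| = 2, so the bass string was at either 435 Hz or 439 Hz.
Reducing tension lowers a string's frequency; the adjustment lowers the bass string's frequency.
The beat rate rose, so the adjustment moved the bass string further from 437 Hz — it was already below the reference.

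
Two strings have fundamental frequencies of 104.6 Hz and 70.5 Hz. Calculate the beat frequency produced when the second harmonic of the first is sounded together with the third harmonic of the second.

2.3 Hz

Second harmonic of the first: 2·104.6 = 209.2 Hz.
Third harmonic of the second: 3·70.5 = 211.5 Hz.
f_beat = |209.2 − 211.5| = 2.3 Hz.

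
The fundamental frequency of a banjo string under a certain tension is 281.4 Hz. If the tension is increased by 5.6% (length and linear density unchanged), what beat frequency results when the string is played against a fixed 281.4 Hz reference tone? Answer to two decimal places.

7.77 Hz

For a string, f ∝ √T, so the new frequency is 281.4·√1.056 = 289.1719 Hz.
f_beat = |289.1719 − 281.4| = 7.77 Hz.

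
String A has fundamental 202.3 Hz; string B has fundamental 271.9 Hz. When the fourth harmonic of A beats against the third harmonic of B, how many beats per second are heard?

Fourth harmonic of the first: 4·202.3 = 809.2 Hz.
Third harmonic of the second: 3·271.9 = 815.7 Hz.
f_beat = |809.2 − 815.7| = 6.5 Hz.

6.5 Hz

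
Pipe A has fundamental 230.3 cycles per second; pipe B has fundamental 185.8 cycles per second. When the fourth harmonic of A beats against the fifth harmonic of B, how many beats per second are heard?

Fourth harmonic of the first: 4·230.3 = 921.2 Hz.
Fifth harmonic of the second: 5·185.8 = 929.0 Hz.
f_beat = |921.2 − 929.0| = 7.8 Hz.

7.8 Hz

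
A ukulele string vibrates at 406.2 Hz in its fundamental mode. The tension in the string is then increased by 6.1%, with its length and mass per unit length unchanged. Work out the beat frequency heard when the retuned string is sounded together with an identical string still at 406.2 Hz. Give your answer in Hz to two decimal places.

12.21 Hz

For a string, f ∝ √T, so the new frequency is 406.2·√1.061 = 418.4057 Hz.
f_beat = |418.4057 − 406.2| = 12.21 Hz.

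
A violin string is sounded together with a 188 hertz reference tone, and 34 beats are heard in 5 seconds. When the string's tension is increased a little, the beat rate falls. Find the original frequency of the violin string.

181.2 Hz

Beat frequency = 34/5 = 6.8 Hz.
|f − 188| = 6.8, so the violin string was at either 181.2 Hz or 194.8 Hz.
Higher tension means higher frequency; the adjustment raises the violin string's frequency.
The beat rate fell, so the adjustment moved the violin string toward 188 Hz — it must have started below the reference.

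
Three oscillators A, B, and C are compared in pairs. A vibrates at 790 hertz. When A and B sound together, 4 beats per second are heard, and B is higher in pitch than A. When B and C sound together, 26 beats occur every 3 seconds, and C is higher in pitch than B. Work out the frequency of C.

B is above A, so f_B = 790 + 4 = 794 Hz.
B–C: Beat frequency = 26/3 = 8.6667 Hz.
C is above B, so f_C = 794 + 8.6667 = 802.6667 Hz.

802.6667 Hz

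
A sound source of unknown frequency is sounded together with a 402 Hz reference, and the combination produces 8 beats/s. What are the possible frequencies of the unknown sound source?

394 Hz or 410 Hz

|f − 402| = 8, so f = 402 ± 8.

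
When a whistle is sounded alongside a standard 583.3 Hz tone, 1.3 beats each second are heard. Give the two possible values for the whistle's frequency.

|f − 583.3| = 1.3, so f = 583.3 ± 1.3.

582 Hz or 584.6 Hz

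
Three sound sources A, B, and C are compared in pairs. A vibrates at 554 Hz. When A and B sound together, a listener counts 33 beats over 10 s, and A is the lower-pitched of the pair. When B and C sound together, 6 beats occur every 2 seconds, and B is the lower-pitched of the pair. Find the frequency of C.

A–B: Beat frequency = 33/10 = 3.3 Hz.
B is above A, so f_B = 554 + 3.3 = 557.3 Hz.
B–C: Beat frequency = 6/2 = 3 Hz.
C is above B, so f_C = 557.3 + 3 = 560.3 Hz.

560.3 Hz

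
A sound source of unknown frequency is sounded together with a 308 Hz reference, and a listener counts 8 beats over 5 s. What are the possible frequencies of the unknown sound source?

Beat frequency = 8/5 = 1.6 Hz.
|f − 308| = 1.6, so f = 308 ± 1.6.

306.4 Hz or 309.6 Hz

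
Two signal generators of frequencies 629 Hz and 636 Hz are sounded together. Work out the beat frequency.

Beats arise from superposition of two nearby frequencies; the beat rate is |f₁ − f₂|.
|629 − 636| = 7 Hz.

7 Hz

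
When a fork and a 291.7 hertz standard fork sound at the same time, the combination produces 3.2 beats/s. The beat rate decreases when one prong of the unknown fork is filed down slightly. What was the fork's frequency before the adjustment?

|f − 291.7| = 3.2, so the fork was at either 288.5 Hz or 294.9 Hz.
Filing a prong removes mass and raises the fork's frequency; the adjustment raises the fork's frequency.
The beat rate fell, so the adjustment moved the fork toward 291.7 Hz — it must have started below the reference.

288.5 Hz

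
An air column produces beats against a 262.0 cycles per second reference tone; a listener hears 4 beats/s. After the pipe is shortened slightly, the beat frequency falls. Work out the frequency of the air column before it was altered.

|f − 262.0| = 4, so the air column was at either 258 Hz or 266 Hz.
A shorter pipe has a higher fundamental; the adjustment raises the air column's frequency.
The beat rate fell, so the adjustment moved the air column toward 262.0 Hz — it must have started below the reference.

258 Hz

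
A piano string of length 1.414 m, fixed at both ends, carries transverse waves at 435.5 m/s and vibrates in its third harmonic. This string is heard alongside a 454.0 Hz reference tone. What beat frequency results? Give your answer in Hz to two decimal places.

7.99 Hz

For a string fixed at both ends, f_n = n·v/(2L) = 3·435.5/(2·1.414) = 461.9873 Hz.
f_beat = |461.9873 − 454.0| = 7.99 Hz.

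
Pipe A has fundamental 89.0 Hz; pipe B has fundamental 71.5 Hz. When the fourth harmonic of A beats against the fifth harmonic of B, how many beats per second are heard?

Fourth harmonic of the first: 4·89.0 = 356.0 Hz.
Fifth harmonic of the second: 5·71.5 = 357.5 Hz.
f_beat = |356.0 − 357.5| = 1.5 Hz.

1.5 Hz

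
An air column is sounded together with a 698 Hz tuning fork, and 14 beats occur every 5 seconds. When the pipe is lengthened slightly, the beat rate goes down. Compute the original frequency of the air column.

Beat frequency = 14/5 = 2.8 Hz.
|f − 698| = 2.8, so the air column was at either 695.2 Hz or 700.8 Hz.
A longer pipe has a lower fundamental; the adjustment lowers the air column's frequency.
The beat rate fell, so the adjustment moved the air column toward 698 Hz — it must have started above the reference.

700.8 Hz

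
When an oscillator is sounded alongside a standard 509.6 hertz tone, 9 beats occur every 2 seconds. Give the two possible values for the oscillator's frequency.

Beat frequency = 9/2 = 4.5 Hz.
|f − 509.6| = 4.5, so f = 509.6 ± 4.5.

505.1 Hz or 514.1 Hz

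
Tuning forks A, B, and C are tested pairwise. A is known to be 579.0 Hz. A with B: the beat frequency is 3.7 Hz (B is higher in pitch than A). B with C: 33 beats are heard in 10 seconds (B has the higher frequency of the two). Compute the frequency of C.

579.4 Hz

B is above A, so f_B = 579.0 + 3.7 = 582.7 Hz.
B–C: Beat frequency = 33/10 = 3.3 Hz.
C is below B, so f_C = 582.7 − 3.3 = 579.4 Hz.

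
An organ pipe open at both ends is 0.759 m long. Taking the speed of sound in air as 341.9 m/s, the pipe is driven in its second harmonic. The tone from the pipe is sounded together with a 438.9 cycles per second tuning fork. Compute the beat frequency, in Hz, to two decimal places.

Open pipe: f_n = n·v/(2L) = 2·341.9/(2·0.759) = 450.4611 Hz.
f_beat = |450.4611 − 438.9| = 11.56 Hz.

11.56 Hz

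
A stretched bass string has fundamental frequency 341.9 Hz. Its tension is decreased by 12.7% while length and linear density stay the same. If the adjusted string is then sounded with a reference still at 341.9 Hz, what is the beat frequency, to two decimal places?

22.45 Hz

For a string, f ∝ √T, so the new frequency is 341.9·√0.873 = 319.4524 Hz.
f_beat = |319.4524 − 341.9| = 22.45 Hz.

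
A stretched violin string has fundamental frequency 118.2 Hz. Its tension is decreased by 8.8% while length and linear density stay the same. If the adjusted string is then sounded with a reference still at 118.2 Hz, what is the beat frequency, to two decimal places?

5.32 Hz

For a string, f ∝ √T, so the new frequency is 118.2·√0.912 = 112.8795 Hz.
f_beat = |112.8795 − 118.2| = 5.32 Hz.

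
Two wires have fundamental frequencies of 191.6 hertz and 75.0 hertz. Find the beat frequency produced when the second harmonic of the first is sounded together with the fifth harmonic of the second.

8.2 Hz

Second harmonic of the first: 2·191.6 = 383.2 Hz.
Fifth harmonic of the second: 5·75.0 = 375.0 Hz.
f_beat = |383.2 − 375.0| = 8.2 Hz.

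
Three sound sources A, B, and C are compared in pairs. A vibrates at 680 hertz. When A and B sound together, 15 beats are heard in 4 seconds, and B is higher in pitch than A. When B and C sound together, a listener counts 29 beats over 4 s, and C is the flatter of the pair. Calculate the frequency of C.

676.5 Hz

A–B: Beat frequency = 15/4 = 3.75 Hz.
B is above A, so f_B = 680 + 3.75 = 683.75 Hz.
B–C: Beat frequency = 29/4 = 7.25 Hz.
C is below B, so f_C = 683.75 − 7.25 = 676.5 Hz.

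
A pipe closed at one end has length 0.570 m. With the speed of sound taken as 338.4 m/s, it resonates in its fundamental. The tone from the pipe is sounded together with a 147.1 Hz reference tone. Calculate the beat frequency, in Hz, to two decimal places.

Closed pipe (odd harmonics): f_n = n·v/(4L) = 1·338.4/(4·0.570) = 148.4211 Hz.
f_beat = |148.4211 − 147.1| = 1.32 Hz.

1.32 Hz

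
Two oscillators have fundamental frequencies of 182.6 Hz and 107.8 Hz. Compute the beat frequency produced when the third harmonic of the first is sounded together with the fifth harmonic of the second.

8.8 Hz

Third harmonic of the first: 3·182.6 = 547.8 Hz.
Fifth harmonic of the second: 5·107.8 = 539.0 Hz.
f_beat = |547.8 − 539.0| = 8.8 Hz.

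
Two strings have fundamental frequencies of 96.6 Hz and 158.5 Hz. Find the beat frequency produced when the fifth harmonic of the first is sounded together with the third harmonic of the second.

7.5 Hz

Fifth harmonic of the first: 5·96.6 = 483.0 Hz.
Third harmonic of the second: 3·158.5 = 475.5 Hz.
f_beat = |483.0 − 475.5| = 7.5 Hz.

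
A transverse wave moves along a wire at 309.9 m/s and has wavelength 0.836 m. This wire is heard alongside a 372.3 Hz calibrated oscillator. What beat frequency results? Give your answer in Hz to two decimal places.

1.61 Hz

Source frequency f = v/λ = 309.9/0.836 = 370.6938 Hz.
f_beat = |370.6938 − 372.3| = 1.61 Hz.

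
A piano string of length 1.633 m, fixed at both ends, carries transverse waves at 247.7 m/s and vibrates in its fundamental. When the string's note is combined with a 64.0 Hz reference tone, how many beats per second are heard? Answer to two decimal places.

For a string fixed at both ends, f_n = n·v/(2L) = 1·247.7/(2·1.633) = 75.8420 Hz.
f_beat = |75.8420 − 64.0| = 11.84 Hz.

11.84 Hz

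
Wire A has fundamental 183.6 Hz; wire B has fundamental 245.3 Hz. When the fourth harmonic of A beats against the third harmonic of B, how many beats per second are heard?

1.5 Hz

Fourth harmonic of the first: 4·183.6 = 734.4 Hz.
Third harmonic of the second: 3·245.3 = 735.9 Hz.
f_beat = |734.4 − 735.9| = 1.5 Hz.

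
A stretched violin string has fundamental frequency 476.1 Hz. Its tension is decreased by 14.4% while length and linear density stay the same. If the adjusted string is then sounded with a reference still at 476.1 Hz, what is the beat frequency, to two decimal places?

For a string, f ∝ √T, so the new frequency is 476.1·√0.856 = 440.4890 Hz.
f_beat = |440.4890 − 476.1| = 35.61 Hz.

35.61 Hz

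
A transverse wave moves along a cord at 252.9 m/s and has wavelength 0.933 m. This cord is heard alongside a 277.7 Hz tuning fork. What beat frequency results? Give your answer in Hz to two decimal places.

6.64 Hz

Source frequency f = v/λ = 252.9/0.933 = 271.0611 Hz.
f_beat = |271.0611 − 277.7| = 6.64 Hz.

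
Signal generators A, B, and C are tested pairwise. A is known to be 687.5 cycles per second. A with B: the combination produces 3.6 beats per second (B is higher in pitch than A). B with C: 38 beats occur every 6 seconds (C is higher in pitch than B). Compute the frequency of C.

B is above A, so f_B = 687.5 + 3.6 = 691.1 Hz.
B–C: Beat frequency = 38/6 = 6.3333 Hz.
C is above B, so f_C = 691.1 + 6.3333 = 697.4333 Hz.

697.4333 Hz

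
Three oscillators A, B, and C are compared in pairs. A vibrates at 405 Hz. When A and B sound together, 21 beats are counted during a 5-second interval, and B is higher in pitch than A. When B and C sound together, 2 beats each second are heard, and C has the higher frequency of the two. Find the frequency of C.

411.2 Hz

A–B: Beat frequency = 21/5 = 4.2 Hz.
B is above A, so f_B = 405 + 4.2 = 409.2 Hz.
C is above B, so f_C = 409.2 + 2 = 411.2 Hz.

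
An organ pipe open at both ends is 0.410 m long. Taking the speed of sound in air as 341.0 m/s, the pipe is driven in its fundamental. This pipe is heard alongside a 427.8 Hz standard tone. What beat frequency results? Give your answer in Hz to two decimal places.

11.95 Hz

Open pipe: f_n = n·v/(2L) = 1·341.0/(2·0.410) = 415.8537 Hz.
f_beat = |415.8537 − 427.8| = 11.95 Hz.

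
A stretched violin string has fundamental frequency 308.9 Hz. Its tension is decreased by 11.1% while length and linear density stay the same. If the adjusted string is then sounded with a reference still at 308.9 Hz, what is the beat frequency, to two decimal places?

17.65 Hz

For a string, f ∝ √T, so the new frequency is 308.9·√0.889 = 291.2519 Hz.
f_beat = |291.2519 − 308.9| = 17.65 Hz.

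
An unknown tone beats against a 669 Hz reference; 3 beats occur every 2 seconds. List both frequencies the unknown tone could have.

Beat frequency = 3/2 = 1.5 Hz.
|f − 669| = 1.5, so f = 669 ± 1.5.

667.5 Hz or 670.5 Hz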